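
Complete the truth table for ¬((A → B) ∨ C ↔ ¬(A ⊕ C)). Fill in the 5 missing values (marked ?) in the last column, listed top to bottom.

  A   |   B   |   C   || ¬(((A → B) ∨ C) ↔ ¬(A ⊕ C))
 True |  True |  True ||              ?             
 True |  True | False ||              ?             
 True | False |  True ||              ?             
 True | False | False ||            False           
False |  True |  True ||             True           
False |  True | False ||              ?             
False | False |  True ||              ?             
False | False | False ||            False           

Row A=True, B=True, C=True: ((A → B) ∨ C) = True, ¬(A ⊕ C) = True, ((A → B) ∨ C ↔ ¬(A ⊕ C)) = True, so ¬(((A → B) ∨ C) ↔ ¬(A ⊕ C)) = False.
Row A=True, B=True, C=False: ((A → B) ∨ C) = True, ¬(A ⊕ C) = False, ((A → B) ∨ C ↔ ¬(A ⊕ C)) = False, so ¬(((A → B) ∨ C) ↔ ¬(A ⊕ C)) = True.
Row A=True, B=False, C=True: ((A → B) ∨ C) = True, ¬(A ⊕ C) = True, ((A → B) ∨ C ↔ ¬(A ⊕ C)) = True, so ¬(((A → B) ∨ C) ↔ ¬(A ⊕ C)) = False.
Row A=False, B=True, C=False: ((A → B) ∨ C) = True, ¬(A ⊕ C) = True, ((A → B) ∨ C ↔ ¬(A ⊕ C)) = True, so ¬(((A → B) ∨ C) ↔ ¬(A ⊕ C)) = False.
Row A=False, B=False, C=True: ((A → B) ∨ C) = True, ¬(A ⊕ C) = False, ((A → B) ∨ C ↔ ¬(A ⊕ C)) = False, so ¬(((A → B) ∨ C) ↔ ¬(A ⊕ C)) = True.

False, True, False, False, True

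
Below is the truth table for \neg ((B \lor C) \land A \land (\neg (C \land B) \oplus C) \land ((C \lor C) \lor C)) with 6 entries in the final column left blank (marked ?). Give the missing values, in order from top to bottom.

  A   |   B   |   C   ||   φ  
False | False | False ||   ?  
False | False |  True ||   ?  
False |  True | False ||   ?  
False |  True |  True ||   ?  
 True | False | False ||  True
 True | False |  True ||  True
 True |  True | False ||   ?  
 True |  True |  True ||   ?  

Row A=False, B=False, C=False: (B \lor C) = False, (\neg (C \land B) \oplus C) = True, ((C \lor C) \lor C) = False, ((B \lor C) \land A \land (\neg (C \land B) \oplus C) \land ((C \lor C) \lor C)) = False, so the formula = True.
Row A=False, B=False, C=True: (B \lor C) = True, (\neg (C \land B) \oplus C) = False, ((C \lor C) \lor C) = True, ((B \lor C) \land A \land (\neg (C \land B) \oplus C) \land ((C \lor C) \lor C)) = False, so the formula = True.
Row A=False, B=True, C=False: (B \lor C) = True, (\neg (C \land B) \oplus C) = True, ((C \lor C) \lor C) = False, ((B \lor C) \land A \land (\neg (C \land B) \oplus C) \land ((C \lor C) \lor C)) = False, so the formula = True.
Row A=False, B=True, C=True: (B \lor C) = True, (\neg (C \land B) \oplus C) = True, ((C \lor C) \lor C) = True, ((B \lor C) \land A \land (\neg (C \land B) \oplus C) \land ((C \lor C) \lor C)) = False, so the formula = True.
Row A=True, B=True, C=False: (B \lor C) = True, (\neg (C \land B) \oplus C) = True, ((C \lor C) \lor C) = False, ((B \lor C) \land A \land (\neg (C \land B) \oplus C) \land ((C \lor C) \lor C)) = False, so the formula = True.
Row A=True, B=True, C=True: (B \lor C) = True, (\neg (C \land B) \oplus C) = True, ((C \lor C) \lor C) = True, ((B \lor C) \land A \land (\neg (C \land B) \oplus C) \land ((C \lor C) \lor C)) = True, so the formula = False.

True, True, True, True, True, False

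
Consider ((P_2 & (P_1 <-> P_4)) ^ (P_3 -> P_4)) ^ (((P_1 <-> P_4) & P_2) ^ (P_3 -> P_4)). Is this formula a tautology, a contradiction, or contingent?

P_1  P_2  P_3  P_4  |  φ
 0    0    0    0   |  0
 0    0    0    1   |  0
 0    0    1    0   |  0
 0    0    1    1   |  0
 0    1    0    0   |  0
 0    1    0    1   |  0
 0    1    1    0   |  0
 0    1    1    1   |  0
 1    0    0    0   |  0
 1    0    0    1   |  0
 1    0    1    0   |  0
 1    0    1    1   |  0
 1    1    0    0   |  0
 1    1    0    1   |  0
 1    1    1    0   |  0
 1    1    1    1   |  0
Every row is 0, so the formula is a contradiction.

contradiction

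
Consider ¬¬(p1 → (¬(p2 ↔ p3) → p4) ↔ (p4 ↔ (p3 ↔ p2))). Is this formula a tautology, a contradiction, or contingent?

p1  p2  p3  p4  |  (p2 ↔ p3)  ¬(p2 ↔ p3)  (¬(p2 ↔ p3) → p4)  (p1 → (¬(p2 ↔ p3) → p4))  (p3 ↔ p2)  (p4 ↔ (p3 ↔ p2))  φ
0   0   0   0   |      1          0               1                     1                  1             0          0
0   0   0   1   |      1          0               1                     1                  1             1          1
0   0   1   0   |      0          1               0                     1                  0             1          1
0   0   1   1   |      0          1               1                     1                  0             0          0
0   1   0   0   |      0          1               0                     1                  0             1          1
0   1   0   1   |      0          1               1                     1                  0             0          0
0   1   1   0   |      1          0               1                     1                  1             0          0
0   1   1   1   |      1          0               1                     1                  1             1          1
1   0   0   0   |      1          0               1                     1                  1             0          0
1   0   0   1   |      1          0               1                     1                  1             1          1
1   0   1   0   |      0          1               0                     0                  0             1          0
1   0   1   1   |      0          1               1                     1                  0             0          0
1   1   0   0   |      0          1               0                     0                  0             1          0
1   1   0   1   |      0          1               1                     1                  0             0          0
1   1   1   0   |      1          0               1                     1                  1             0          0
1   1   1   1   |      1          0               1                     1                  1             1          1
6 of 16 rows are 1, so the formula is contingent.

contingent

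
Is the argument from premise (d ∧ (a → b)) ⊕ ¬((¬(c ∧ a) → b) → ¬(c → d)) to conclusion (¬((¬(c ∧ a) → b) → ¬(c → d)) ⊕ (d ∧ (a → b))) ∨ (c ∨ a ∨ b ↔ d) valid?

a  b  c  d  |  φ  ψ
T  T  T  T  |  F  T
T  T  T  F  |  F  F
T  T  F  T  |  F  T
T  T  F  F  |  T  T
T  F  T  T  |  T  T
T  F  T  F  |  F  F
T  F  F  T  |  F  T
T  F  F  F  |  F  F
F  T  T  T  |  F  T
F  T  T  F  |  F  F
F  T  F  T  |  F  T
F  T  F  F  |  T  T
F  F  T  T  |  T  T
F  F  T  F  |  F  F
F  F  F  T  |  T  T
F  F  F  F  |  F  T
In every row where φ is true, ψ is also true, so φ ⊨ ψ.

yes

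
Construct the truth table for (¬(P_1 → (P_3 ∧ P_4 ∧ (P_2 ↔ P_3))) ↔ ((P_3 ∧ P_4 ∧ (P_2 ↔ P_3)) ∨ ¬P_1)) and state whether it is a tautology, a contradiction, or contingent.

P_1 | P_2 | P_3 | P_4 | (P_2 ↔ P_3) | (P_3 ∧ P_4 ∧ (P_2 ↔ P_3)) | ¬P_1 | φ
--- | --- | --- | --- | ----------- | ------------------------- | ---- | -
 F  |  F  |  F  |  F  |      T      |             F             |  T   | F
 F  |  F  |  F  |  T  |      T      |             F             |  T   | F
 F  |  F  |  T  |  F  |      F      |             F             |  T   | F
 F  |  F  |  T  |  T  |      F      |             F             |  T   | F
 F  |  T  |  F  |  F  |      F      |             F             |  T   | F
 F  |  T  |  F  |  T  |      F      |             F             |  T   | F
 F  |  T  |  T  |  F  |      T      |             F             |  T   | F
 F  |  T  |  T  |  T  |      T      |             T             |  T   | F
 T  |  F  |  F  |  F  |      T      |             F             |  F   | F
 T  |  F  |  F  |  T  |      T      |             F             |  F   | F
 T  |  F  |  T  |  F  |      F      |             F             |  F   | F
 T  |  F  |  T  |  T  |      F      |             F             |  F   | F
 T  |  T  |  F  |  F  |      F      |             F             |  F   | F
 T  |  T  |  F  |  T  |      F      |             F             |  F   | F
 T  |  T  |  T  |  F  |      T      |             F             |  F   | F
 T  |  T  |  T  |  T  |      T      |             T             |  F   | F
Every row is F, so the formula is a contradiction.

contradiction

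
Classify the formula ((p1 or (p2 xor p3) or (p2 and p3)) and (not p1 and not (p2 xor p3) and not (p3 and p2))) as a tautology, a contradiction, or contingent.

contradiction

p1 | p2 | p3 | (p2 xor p3) | (p2 and p3) | not p1 | not (p2 xor p3) | (p3 and p2) | not (p3 and p2) | φ
-- | -- | -- | ----------- | ----------- | ------ | --------------- | ----------- | --------------- | -
F  | F  | F  |      F      |      F      |   T    |        T        |      F      |        T        | F
F  | F  | T  |      T      |      F      |   T    |        F        |      F      |        T        | F
F  | T  | F  |      T      |      F      |   T    |        F        |      F      |        T        | F
F  | T  | T  |      F      |      T      |   T    |        T        |      T      |        F        | F
T  | F  | F  |      F      |      F      |   F    |        T        |      F      |        T        | F
T  | F  | T  |      T      |      F      |   F    |        F        |      F      |        T        | F
T  | T  | F  |      T      |      F      |   F    |        F        |      F      |        T        | F
T  | T  | T  |      F      |      T      |   F    |        T        |      T      |        F        | F
Every row is F, so the formula is a contradiction.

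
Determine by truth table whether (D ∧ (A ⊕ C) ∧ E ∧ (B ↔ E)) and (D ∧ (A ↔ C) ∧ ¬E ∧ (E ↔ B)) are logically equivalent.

A | B | C | D | E | φ | ψ
- | - | - | - | - | - | -
T | T | T | T | T | F | F
T | T | T | T | F | F | F
T | T | T | F | T | F | F
T | T | T | F | F | F | F
T | T | F | T | T | T | F
T | T | F | T | F | F | F
T | T | F | F | T | F | F
T | T | F | F | F | F | F
T | F | T | T | T | F | F
T | F | T | T | F | F | T
T | F | T | F | T | F | F
T | F | T | F | F | F | F
T | F | F | T | T | F | F
T | F | F | T | F | F | F
T | F | F | F | T | F | F
T | F | F | F | F | F | F
F | T | T | T | T | T | F
F | T | T | T | F | F | F
F | T | T | F | T | F | F
F | T | T | F | F | F | F
F | T | F | T | T | F | F
F | T | F | T | F | F | F
F | T | F | F | T | F | F
F | T | F | F | F | F | F
F | F | T | T | T | F | F
F | F | T | T | F | F | F
F | F | T | F | T | F | F
F | F | T | F | F | F | F
F | F | F | T | T | F | F
F | F | F | T | F | F | T
F | F | F | F | T | F | F
F | F | F | F | F | F | F
The columns differ at A=T, B=T, C=F, D=T, E=T (φ=T, ψ=F), so they are not equivalent.

not equivalent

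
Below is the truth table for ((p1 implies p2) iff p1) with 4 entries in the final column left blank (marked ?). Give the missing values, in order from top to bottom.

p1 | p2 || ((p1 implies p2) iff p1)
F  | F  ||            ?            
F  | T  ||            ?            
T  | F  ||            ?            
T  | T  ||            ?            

Row p1=F, p2=F: (p1 implies p2) = T, so ((p1 implies p2) iff p1) = F.
Row p1=F, p2=T: (p1 implies p2) = T, so ((p1 implies p2) iff p1) = F.
Row p1=T, p2=F: (p1 implies p2) = F, so ((p1 implies p2) iff p1) = F.
Row p1=T, p2=T: (p1 implies p2) = T, so ((p1 implies p2) iff p1) = T.

F, F, F, T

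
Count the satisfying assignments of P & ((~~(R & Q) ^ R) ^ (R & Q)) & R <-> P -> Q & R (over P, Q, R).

3

P | Q | R || φ
F | F | F || F
F | F | T || F
F | T | F || F
F | T | T || F
T | F | F || T
T | F | T || F
T | T | F || T
T | T | T || T
The formula is true on 3 of the 8 rows.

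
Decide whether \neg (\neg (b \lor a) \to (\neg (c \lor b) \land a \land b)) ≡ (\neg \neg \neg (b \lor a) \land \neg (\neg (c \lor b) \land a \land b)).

a | b | c || φ | ψ
F | F | F || T | T
F | F | T || T | T
F | T | F || F | F
F | T | T || F | F
T | F | F || F | F
T | F | T || F | F
T | T | F || F | F
T | T | T || F | F
The columns for φ and ψ agree on every row, so they are logically equivalent.

equivalent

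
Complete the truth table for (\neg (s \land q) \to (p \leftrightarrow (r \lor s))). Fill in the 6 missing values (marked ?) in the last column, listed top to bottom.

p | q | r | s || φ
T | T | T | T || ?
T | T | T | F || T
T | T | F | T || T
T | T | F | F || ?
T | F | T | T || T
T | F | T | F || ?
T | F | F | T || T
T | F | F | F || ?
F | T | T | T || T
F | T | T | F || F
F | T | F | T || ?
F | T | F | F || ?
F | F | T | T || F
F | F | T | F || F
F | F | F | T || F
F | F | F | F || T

T, F, T, F, T, T

Row p=T, q=T, r=T, s=T: \neg (s \land q) = F, (p \leftrightarrow (r \lor s)) = T, so the formula = T.
Row p=T, q=T, r=F, s=F: \neg (s \land q) = T, (p \leftrightarrow (r \lor s)) = F, so the formula = F.
Row p=T, q=F, r=T, s=F: \neg (s \land q) = T, (p \leftrightarrow (r \lor s)) = T, so the formula = T.
Row p=T, q=F, r=F, s=F: \neg (s \land q) = T, (p \leftrightarrow (r \lor s)) = F, so the formula = F.
Row p=F, q=T, r=F, s=T: \neg (s \land q) = F, (p \leftrightarrow (r \lor s)) = F, so the formula = T.
Row p=F, q=T, r=F, s=F: \neg (s \land q) = T, (p \leftrightarrow (r \lor s)) = T, so the formula = T.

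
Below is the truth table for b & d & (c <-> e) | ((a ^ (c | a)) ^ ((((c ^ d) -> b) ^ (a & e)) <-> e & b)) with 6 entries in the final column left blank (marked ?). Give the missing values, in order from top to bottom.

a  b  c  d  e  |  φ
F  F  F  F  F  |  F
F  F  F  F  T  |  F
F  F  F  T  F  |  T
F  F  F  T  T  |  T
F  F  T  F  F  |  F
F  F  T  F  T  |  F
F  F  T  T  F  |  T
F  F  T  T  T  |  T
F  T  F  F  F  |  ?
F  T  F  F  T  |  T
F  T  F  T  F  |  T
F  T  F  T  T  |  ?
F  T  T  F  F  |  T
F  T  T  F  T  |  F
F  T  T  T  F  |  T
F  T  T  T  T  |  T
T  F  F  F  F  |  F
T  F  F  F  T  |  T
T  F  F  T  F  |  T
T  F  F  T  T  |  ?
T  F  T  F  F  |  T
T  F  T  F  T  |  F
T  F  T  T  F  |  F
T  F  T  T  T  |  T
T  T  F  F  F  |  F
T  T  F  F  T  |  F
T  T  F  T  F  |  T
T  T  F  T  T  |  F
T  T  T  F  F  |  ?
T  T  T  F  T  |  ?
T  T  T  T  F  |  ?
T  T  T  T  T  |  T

Row a=F, b=T, c=F, d=F, e=F: (b & d & (c <-> e)) = F, ((a ^ (c | a)) ^ ((((c ^ d) -> b) ^ (a & e)) <-> e & b)) = F, so the formula = F.
Row a=F, b=T, c=F, d=T, e=T: (b & d & (c <-> e)) = F, ((a ^ (c | a)) ^ ((((c ^ d) -> b) ^ (a & e)) <-> e & b)) = T, so the formula = T.
Row a=T, b=F, c=F, d=T, e=T: (b & d & (c <-> e)) = F, ((a ^ (c | a)) ^ ((((c ^ d) -> b) ^ (a & e)) <-> e & b)) = F, so the formula = F.
Row a=T, b=T, c=T, d=F, e=F: (b & d & (c <-> e)) = F, ((a ^ (c | a)) ^ ((((c ^ d) -> b) ^ (a & e)) <-> e & b)) = F, so the formula = F.
Row a=T, b=T, c=T, d=F, e=T: (b & d & (c <-> e)) = F, ((a ^ (c | a)) ^ ((((c ^ d) -> b) ^ (a & e)) <-> e & b)) = F, so the formula = F.
Row a=T, b=T, c=T, d=T, e=F: (b & d & (c <-> e)) = F, ((a ^ (c | a)) ^ ((((c ^ d) -> b) ^ (a & e)) <-> e & b)) = F, so the formula = F.

F, T, F, F, F, F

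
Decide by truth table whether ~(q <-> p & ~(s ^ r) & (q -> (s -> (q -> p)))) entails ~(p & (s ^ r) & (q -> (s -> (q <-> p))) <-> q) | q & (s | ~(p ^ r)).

no

  p      q      r      s    |    φ      ψ  
False  False  False  False  |  False  False
False  False  False   True  |  False  False
False  False   True  False  |  False  False
False  False   True   True  |  False  False
False   True  False  False  |   True   True
False   True  False   True  |   True   True
False   True   True  False  |   True   True
False   True   True   True  |   True   True
 True  False  False  False  |   True  False
 True  False  False   True  |  False   True
 True  False   True  False  |  False   True
 True  False   True   True  |   True  False
 True   True  False  False  |  False   True
 True   True  False   True  |   True   True
 True   True   True  False  |   True   True
 True   True   True   True  |  False   True
At p=True, q=False, r=False, s=False we have φ true but ψ false, so φ does not entail ψ.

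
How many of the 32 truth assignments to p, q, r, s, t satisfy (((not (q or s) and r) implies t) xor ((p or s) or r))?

6

p | q | r | s | t || φ
T | T | T | T | T || F
T | T | T | T | F || F
T | T | T | F | T || F
T | T | T | F | F || F
T | T | F | T | T || F
T | T | F | T | F || F
T | T | F | F | T || F
T | T | F | F | F || F
T | F | T | T | T || F
T | F | T | T | F || F
T | F | T | F | T || F
T | F | T | F | F || T
T | F | F | T | T || F
T | F | F | T | F || F
T | F | F | F | T || F
T | F | F | F | F || F
F | T | T | T | T || F
F | T | T | T | F || F
F | T | T | F | T || F
F | T | T | F | F || F
F | T | F | T | T || F
F | T | F | T | F || F
F | T | F | F | T || T
F | T | F | F | F || T
F | F | T | T | T || F
F | F | T | T | F || F
F | F | T | F | T || F
F | F | T | F | F || T
F | F | F | T | T || F
F | F | F | T | F || F
F | F | F | F | T || T
F | F | F | F | F || T
The formula is true on 6 of the 32 rows.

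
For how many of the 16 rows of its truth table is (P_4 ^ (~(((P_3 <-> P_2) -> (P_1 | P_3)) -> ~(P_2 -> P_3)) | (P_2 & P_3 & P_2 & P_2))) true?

P_1 | P_2 | P_3 | P_4 || φ
 1  |  1  |  1  |  1  || 0
 1  |  1  |  1  |  0  || 1
 1  |  1  |  0  |  1  || 1
 1  |  1  |  0  |  0  || 0
 1  |  0  |  1  |  1  || 0
 1  |  0  |  1  |  0  || 1
 1  |  0  |  0  |  1  || 0
 1  |  0  |  0  |  0  || 1
 0  |  1  |  1  |  1  || 0
 0  |  1  |  1  |  0  || 1
 0  |  1  |  0  |  1  || 1
 0  |  1  |  0  |  0  || 0
 0  |  0  |  1  |  1  || 0
 0  |  0  |  1  |  0  || 1
 0  |  0  |  0  |  1  || 1
 0  |  0  |  0  |  0  || 0
The formula is true on 8 of the 16 rows.

8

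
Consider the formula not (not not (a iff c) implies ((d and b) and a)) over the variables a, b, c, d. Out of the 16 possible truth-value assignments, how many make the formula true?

a | b | c | d || (a iff c) | not (a iff c) | not not (a iff c) | (d and b) | ((d and b) and a) | φ
1 | 1 | 1 | 1 ||     1     |       0       |         1         |     1     |         1         | 0
1 | 1 | 1 | 0 ||     1     |       0       |         1         |     0     |         0         | 1
1 | 1 | 0 | 1 ||     0     |       1       |         0         |     1     |         1         | 0
1 | 1 | 0 | 0 ||     0     |       1       |         0         |     0     |         0         | 0
1 | 0 | 1 | 1 ||     1     |       0       |         1         |     0     |         0         | 1
1 | 0 | 1 | 0 ||     1     |       0       |         1         |     0     |         0         | 1
1 | 0 | 0 | 1 ||     0     |       1       |         0         |     0     |         0         | 0
1 | 0 | 0 | 0 ||     0     |       1       |         0         |     0     |         0         | 0
0 | 1 | 1 | 1 ||     0     |       1       |         0         |     1     |         0         | 0
0 | 1 | 1 | 0 ||     0     |       1       |         0         |     0     |         0         | 0
0 | 1 | 0 | 1 ||     1     |       0       |         1         |     1     |         0         | 1
0 | 1 | 0 | 0 ||     1     |       0       |         1         |     0     |         0         | 1
0 | 0 | 1 | 1 ||     0     |       1       |         0         |     0     |         0         | 0
0 | 0 | 1 | 0 ||     0     |       1       |         0         |     0     |         0         | 0
0 | 0 | 0 | 1 ||     1     |       0       |         1         |     0     |         0         | 1
0 | 0 | 0 | 0 ||     1     |       0       |         1         |     0     |         0         | 1
The formula is true on 7 of the 16 rows.

7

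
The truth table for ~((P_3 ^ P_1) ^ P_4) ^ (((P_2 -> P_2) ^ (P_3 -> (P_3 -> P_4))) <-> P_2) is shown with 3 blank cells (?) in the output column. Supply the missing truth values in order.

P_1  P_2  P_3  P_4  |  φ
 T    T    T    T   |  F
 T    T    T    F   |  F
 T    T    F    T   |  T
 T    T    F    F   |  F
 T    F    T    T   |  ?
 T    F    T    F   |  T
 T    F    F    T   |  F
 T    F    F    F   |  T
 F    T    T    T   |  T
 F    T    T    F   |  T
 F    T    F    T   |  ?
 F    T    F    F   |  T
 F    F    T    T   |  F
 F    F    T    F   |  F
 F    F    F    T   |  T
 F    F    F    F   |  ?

Row P_1=T, P_2=F, P_3=T, P_4=T: ~((P_3 ^ P_1) ^ P_4) = F, (((P_2 -> P_2) ^ (P_3 -> (P_3 -> P_4))) <-> P_2) = T, so the formula = T.
Row P_1=F, P_2=T, P_3=F, P_4=T: ~((P_3 ^ P_1) ^ P_4) = F, (((P_2 -> P_2) ^ (P_3 -> (P_3 -> P_4))) <-> P_2) = F, so the formula = F.
Row P_1=F, P_2=F, P_3=F, P_4=F: ~((P_3 ^ P_1) ^ P_4) = T, (((P_2 -> P_2) ^ (P_3 -> (P_3 -> P_4))) <-> P_2) = T, so the formula = F.

T, F, F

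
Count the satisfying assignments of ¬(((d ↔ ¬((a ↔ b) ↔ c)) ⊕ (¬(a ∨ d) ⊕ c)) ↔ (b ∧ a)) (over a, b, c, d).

a  b  c  d  |  φ
F  F  F  F  |  T
F  F  F  T  |  T
F  F  T  F  |  T
F  F  T  T  |  T
F  T  F  F  |  F
F  T  F  T  |  F
F  T  T  F  |  F
F  T  T  T  |  F
T  F  F  F  |  T
T  F  F  T  |  F
T  F  T  F  |  T
T  F  T  T  |  F
T  T  F  F  |  T
T  T  F  T  |  F
T  T  T  F  |  T
T  T  T  T  |  F
The formula is true on 8 of the 16 rows.

8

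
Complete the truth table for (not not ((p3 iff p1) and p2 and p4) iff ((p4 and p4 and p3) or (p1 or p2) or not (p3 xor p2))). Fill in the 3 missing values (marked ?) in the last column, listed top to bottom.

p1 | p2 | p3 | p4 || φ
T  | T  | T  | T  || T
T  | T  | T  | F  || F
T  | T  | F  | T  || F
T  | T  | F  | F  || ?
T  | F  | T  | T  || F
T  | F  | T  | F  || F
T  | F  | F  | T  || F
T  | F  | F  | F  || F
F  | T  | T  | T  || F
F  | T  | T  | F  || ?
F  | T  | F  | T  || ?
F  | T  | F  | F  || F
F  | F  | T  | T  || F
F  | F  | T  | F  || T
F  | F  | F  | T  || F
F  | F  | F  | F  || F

F, F, T

Row p1=T, p2=T, p3=F, p4=F: not not ((p3 iff p1) and p2 and p4) = F, ((p4 and p4 and p3) or (p1 or p2) or not (p3 xor p2)) = T, so the formula = F.
Row p1=F, p2=T, p3=T, p4=F: not not ((p3 iff p1) and p2 and p4) = F, ((p4 and p4 and p3) or (p1 or p2) or not (p3 xor p2)) = T, so the formula = F.
Row p1=F, p2=T, p3=F, p4=T: not not ((p3 iff p1) and p2 and p4) = T, ((p4 and p4 and p3) or (p1 or p2) or not (p3 xor p2)) = T, so the formula = T.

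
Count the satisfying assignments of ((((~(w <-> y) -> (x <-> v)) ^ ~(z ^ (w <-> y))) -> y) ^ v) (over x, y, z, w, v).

x | y | z | w | v || φ
0 | 0 | 0 | 0 | 0 || 0
0 | 0 | 0 | 0 | 1 || 1
0 | 0 | 0 | 1 | 0 || 1
0 | 0 | 0 | 1 | 1 || 1
0 | 0 | 1 | 0 | 0 || 1
0 | 0 | 1 | 0 | 1 || 0
0 | 0 | 1 | 1 | 0 || 0
0 | 0 | 1 | 1 | 1 || 0
0 | 1 | 0 | 0 | 0 || 1
0 | 1 | 0 | 0 | 1 || 0
0 | 1 | 0 | 1 | 0 || 1
0 | 1 | 0 | 1 | 1 || 0
0 | 1 | 1 | 0 | 0 || 1
0 | 1 | 1 | 0 | 1 || 0
0 | 1 | 1 | 1 | 0 || 1
0 | 1 | 1 | 1 | 1 || 0
1 | 0 | 0 | 0 | 0 || 0
1 | 0 | 0 | 0 | 1 || 1
1 | 0 | 0 | 1 | 0 || 0
1 | 0 | 0 | 1 | 1 || 0
1 | 0 | 1 | 0 | 0 || 1
1 | 0 | 1 | 0 | 1 || 0
1 | 0 | 1 | 1 | 0 || 1
1 | 0 | 1 | 1 | 1 || 1
1 | 1 | 0 | 0 | 0 || 1
1 | 1 | 0 | 0 | 1 || 0
1 | 1 | 0 | 1 | 0 || 1
1 | 1 | 0 | 1 | 1 || 0
1 | 1 | 1 | 0 | 0 || 1
1 | 1 | 1 | 0 | 1 || 0
1 | 1 | 1 | 1 | 0 || 1
1 | 1 | 1 | 1 | 1 || 0
The formula is true on 16 of the 32 rows.

16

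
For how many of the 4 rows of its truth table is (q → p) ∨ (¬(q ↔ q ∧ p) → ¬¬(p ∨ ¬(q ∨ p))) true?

  p      q    |  (q → p)  (q ∧ p)  (q ↔ (q ∧ p))  ¬(q ↔ (q ∧ p))  (q ∨ p)  ¬(q ∨ p)  (p ∨ ¬(q ∨ p))  ¬(p ∨ ¬(q ∨ p))  ¬¬(p ∨ ¬(q ∨ p))    φ  
False  False  |    True    False        True          False        False     True         True            False             True         True
False   True  |   False    False       False           True         True    False        False             True            False        False
 True  False  |    True    False        True          False         True    False         True            False             True         True
 True   True  |    True     True        True          False         True    False         True            False             True         True
The formula is true on 3 of the 4 rows.

3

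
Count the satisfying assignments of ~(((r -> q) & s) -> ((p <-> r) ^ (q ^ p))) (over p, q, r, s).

p | q | r | s || φ
T | T | T | T || F
T | T | T | F || F
T | T | F | T || T
T | T | F | F || F
T | F | T | T || F
T | F | T | F || F
T | F | F | T || F
T | F | F | F || F
F | T | T | T || F
F | T | T | F || F
F | T | F | T || T
F | T | F | F || F
F | F | T | T || F
F | F | T | F || F
F | F | F | T || F
F | F | F | F || F
The formula is true on 2 of the 16 rows.

2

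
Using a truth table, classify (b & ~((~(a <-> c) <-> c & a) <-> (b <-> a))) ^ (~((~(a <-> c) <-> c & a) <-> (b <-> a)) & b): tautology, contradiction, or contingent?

a | b | c || φ
T | T | T || F
T | T | F || F
T | F | T || F
T | F | F || F
F | T | T || F
F | T | F || F
F | F | T || F
F | F | F || F
Every row is F, so the formula is a contradiction.

contradiction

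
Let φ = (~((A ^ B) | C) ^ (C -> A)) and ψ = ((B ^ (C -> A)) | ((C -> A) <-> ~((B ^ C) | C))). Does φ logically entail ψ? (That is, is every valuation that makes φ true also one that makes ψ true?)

A | B | C || φ | ψ
0 | 0 | 0 || 0 | 1
0 | 0 | 1 || 0 | 1
0 | 1 | 0 || 1 | 0
0 | 1 | 1 || 0 | 1
1 | 0 | 0 || 1 | 1
1 | 0 | 1 || 1 | 1
1 | 1 | 0 || 0 | 0
1 | 1 | 1 || 1 | 0
At A=0, B=1, C=0 we have φ true but ψ false, so φ does not entail ψ.

no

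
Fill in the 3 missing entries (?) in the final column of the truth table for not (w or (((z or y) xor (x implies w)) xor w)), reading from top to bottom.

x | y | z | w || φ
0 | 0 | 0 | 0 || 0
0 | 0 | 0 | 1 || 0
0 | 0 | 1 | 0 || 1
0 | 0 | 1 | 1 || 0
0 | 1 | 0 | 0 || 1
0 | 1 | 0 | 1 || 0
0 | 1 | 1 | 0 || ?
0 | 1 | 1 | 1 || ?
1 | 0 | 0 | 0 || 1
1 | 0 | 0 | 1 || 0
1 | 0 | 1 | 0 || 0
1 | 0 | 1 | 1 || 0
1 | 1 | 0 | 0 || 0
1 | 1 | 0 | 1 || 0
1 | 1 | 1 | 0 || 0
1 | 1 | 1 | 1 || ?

1, 0, 0

Row x=0, y=1, z=1, w=0: (((z or y) xor (x implies w)) xor w) = 0, (w or (((z or y) xor (x implies w)) xor w)) = 0, so the formula = 1.
Row x=0, y=1, z=1, w=1: (((z or y) xor (x implies w)) xor w) = 1, (w or (((z or y) xor (x implies w)) xor w)) = 1, so the formula = 0.
Row x=1, y=1, z=1, w=1: (((z or y) xor (x implies w)) xor w) = 1, (w or (((z or y) xor (x implies w)) xor w)) = 1, so the formula = 0.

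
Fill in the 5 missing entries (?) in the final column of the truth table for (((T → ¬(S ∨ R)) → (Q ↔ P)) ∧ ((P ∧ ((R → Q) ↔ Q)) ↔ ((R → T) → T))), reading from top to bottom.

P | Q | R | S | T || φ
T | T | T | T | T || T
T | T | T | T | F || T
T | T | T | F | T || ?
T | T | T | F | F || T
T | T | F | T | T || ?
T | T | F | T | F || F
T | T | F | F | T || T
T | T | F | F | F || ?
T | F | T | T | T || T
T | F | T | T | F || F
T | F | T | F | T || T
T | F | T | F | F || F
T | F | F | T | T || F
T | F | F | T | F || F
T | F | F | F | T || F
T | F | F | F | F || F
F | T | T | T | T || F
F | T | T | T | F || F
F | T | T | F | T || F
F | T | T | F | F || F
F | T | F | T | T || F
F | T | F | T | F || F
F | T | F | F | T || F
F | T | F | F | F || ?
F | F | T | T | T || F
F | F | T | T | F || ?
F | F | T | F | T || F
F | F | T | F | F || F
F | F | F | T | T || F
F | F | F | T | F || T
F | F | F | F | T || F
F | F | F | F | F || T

Row P=T, Q=T, R=T, S=F, T=T: ((T → ¬(S ∨ R)) → (Q ↔ P)) = T, ((P ∧ ((R → Q) ↔ Q)) ↔ ((R → T) → T)) = T, so the formula = T.
Row P=T, Q=T, R=F, S=T, T=T: ((T → ¬(S ∨ R)) → (Q ↔ P)) = T, ((P ∧ ((R → Q) ↔ Q)) ↔ ((R → T) → T)) = T, so the formula = T.
Row P=T, Q=T, R=F, S=F, T=F: ((T → ¬(S ∨ R)) → (Q ↔ P)) = T, ((P ∧ ((R → Q) ↔ Q)) ↔ ((R → T) → T)) = F, so the formula = F.
Row P=F, Q=T, R=F, S=F, T=F: ((T → ¬(S ∨ R)) → (Q ↔ P)) = F, ((P ∧ ((R → Q) ↔ Q)) ↔ ((R → T) → T)) = T, so the formula = F.
Row P=F, Q=F, R=T, S=T, T=F: ((T → ¬(S ∨ R)) → (Q ↔ P)) = T, ((P ∧ ((R → Q) ↔ Q)) ↔ ((R → T) → T)) = F, so the formula = F.

T, T, F, F, F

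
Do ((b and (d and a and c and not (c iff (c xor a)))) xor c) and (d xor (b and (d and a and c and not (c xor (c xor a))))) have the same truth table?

a | b | c | d || φ | ψ
0 | 0 | 0 | 0 || 0 | 0
0 | 0 | 0 | 1 || 0 | 1
0 | 0 | 1 | 0 || 1 | 0
0 | 0 | 1 | 1 || 1 | 1
0 | 1 | 0 | 0 || 0 | 0
0 | 1 | 0 | 1 || 0 | 1
0 | 1 | 1 | 0 || 1 | 0
0 | 1 | 1 | 1 || 1 | 1
1 | 0 | 0 | 0 || 0 | 0
1 | 0 | 0 | 1 || 0 | 1
1 | 0 | 1 | 0 || 1 | 0
1 | 0 | 1 | 1 || 1 | 1
1 | 1 | 0 | 0 || 0 | 0
1 | 1 | 0 | 1 || 0 | 1
1 | 1 | 1 | 0 || 1 | 0
1 | 1 | 1 | 1 || 0 | 1
The columns differ at a=0, b=0, c=0, d=1 (φ=0, ψ=1), so they are not equivalent.

not equivalent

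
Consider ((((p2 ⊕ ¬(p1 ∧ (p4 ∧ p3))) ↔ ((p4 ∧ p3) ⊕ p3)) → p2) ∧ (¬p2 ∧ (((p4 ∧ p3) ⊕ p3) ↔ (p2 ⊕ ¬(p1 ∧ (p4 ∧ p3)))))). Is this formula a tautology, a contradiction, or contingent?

p1 | p2 | p3 | p4 | φ
-- | -- | -- | -- | -
1  | 1  | 1  | 1  | 0
1  | 1  | 1  | 0  | 0
1  | 1  | 0  | 1  | 0
1  | 1  | 0  | 0  | 0
1  | 0  | 1  | 1  | 0
1  | 0  | 1  | 0  | 0
1  | 0  | 0  | 1  | 0
1  | 0  | 0  | 0  | 0
0  | 1  | 1  | 1  | 0
0  | 1  | 1  | 0  | 0
0  | 1  | 0  | 1  | 0
0  | 1  | 0  | 0  | 0
0  | 0  | 1  | 1  | 0
0  | 0  | 1  | 0  | 0
0  | 0  | 0  | 1  | 0
0  | 0  | 0  | 0  | 0
Every row is 0, so the formula is a contradiction.

contradiction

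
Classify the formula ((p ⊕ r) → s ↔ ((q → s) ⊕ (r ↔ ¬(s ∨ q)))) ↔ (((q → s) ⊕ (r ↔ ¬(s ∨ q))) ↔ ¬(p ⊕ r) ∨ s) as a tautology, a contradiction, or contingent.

p | q | r | s | (p ⊕ r) | ((p ⊕ r) → s) | (q → s) | (s ∨ q) | ¬(s ∨ q) | (r ↔ ¬(s ∨ q)) | ((q → s) ⊕ (r ↔ ¬(s ∨ q))) | ¬(p ⊕ r) | (¬(p ⊕ r) ∨ s) | φ
- | - | - | - | ------- | ------------- | ------- | ------- | -------- | -------------- | -------------------------- | -------- | -------------- | -
T | T | T | T |    F    |       T       |    T    |    T    |    F     |       F        |             T              |    T     |       T        | T
T | T | T | F |    F    |       T       |    F    |    T    |    F     |       F        |             F              |    T     |       T        | T
T | T | F | T |    T    |       T       |    T    |    T    |    F     |       T        |             F              |    F     |       T        | T
T | T | F | F |    T    |       F       |    F    |    T    |    F     |       T        |             T              |    F     |       F        | T
T | F | T | T |    F    |       T       |    T    |    T    |    F     |       F        |             T              |    T     |       T        | T
T | F | T | F |    F    |       T       |    T    |    F    |    T     |       T        |             F              |    T     |       T        | T
T | F | F | T |    T    |       T       |    T    |    T    |    F     |       T        |             F              |    F     |       T        | T
T | F | F | F |    T    |       F       |    T    |    F    |    T     |       F        |             T              |    F     |       F        | T
F | T | T | T |    T    |       T       |    T    |    T    |    F     |       F        |             T              |    F     |       T        | T
F | T | T | F |    T    |       F       |    F    |    T    |    F     |       F        |             F              |    F     |       F        | T
F | T | F | T |    F    |       T       |    T    |    T    |    F     |       T        |             F              |    T     |       T        | T
F | T | F | F |    F    |       T       |    F    |    T    |    F     |       T        |             T              |    T     |       T        | T
F | F | T | T |    T    |       T       |    T    |    T    |    F     |       F        |             T              |    F     |       T        | T
F | F | T | F |    T    |       F       |    T    |    F    |    T     |       T        |             F              |    F     |       F        | T
F | F | F | T |    F    |       T       |    T    |    T    |    F     |       T        |             F              |    T     |       T        | T
F | F | F | F |    F    |       T       |    T    |    F    |    T     |       F        |             T              |    T     |       T        | T
Every row is T, so the formula is a tautology.

tautology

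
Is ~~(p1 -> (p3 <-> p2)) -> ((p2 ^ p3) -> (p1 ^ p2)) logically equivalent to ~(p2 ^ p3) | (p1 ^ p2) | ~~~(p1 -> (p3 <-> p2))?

equivalent

p1  p2  p3  |  φ  ψ
T   T   T   |  T  T
T   T   F   |  T  T
T   F   T   |  T  T
T   F   F   |  T  T
F   T   T   |  T  T
F   T   F   |  T  T
F   F   T   |  F  F
F   F   F   |  T  T
The columns for φ and ψ agree on every row, so they are logically equivalent.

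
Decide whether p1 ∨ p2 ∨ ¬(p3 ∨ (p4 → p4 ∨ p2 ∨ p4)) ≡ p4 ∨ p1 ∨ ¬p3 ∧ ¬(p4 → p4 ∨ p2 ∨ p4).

not equivalent

p1 | p2 | p3 | p4 | φ | ψ
-- | -- | -- | -- | - | -
T  | T  | T  | T  | T | T
T  | T  | T  | F  | T | T
T  | T  | F  | T  | T | T
T  | T  | F  | F  | T | T
T  | F  | T  | T  | T | T
T  | F  | T  | F  | T | T
T  | F  | F  | T  | T | T
T  | F  | F  | F  | T | T
F  | T  | T  | T  | T | T
F  | T  | T  | F  | T | F
F  | T  | F  | T  | T | T
F  | T  | F  | F  | T | F
F  | F  | T  | T  | F | T
F  | F  | T  | F  | F | F
F  | F  | F  | T  | F | T
F  | F  | F  | F  | F | F
The columns differ at p1=F, p2=T, p3=T, p4=F (φ=T, ψ=F), so they are not equivalent.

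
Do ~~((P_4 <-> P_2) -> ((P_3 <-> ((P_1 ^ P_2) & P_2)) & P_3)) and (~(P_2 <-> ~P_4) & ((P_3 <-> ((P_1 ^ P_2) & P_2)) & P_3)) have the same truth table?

not equivalent

P_1 | P_2 | P_3 | P_4 || φ | ψ
 1  |  1  |  1  |  1  || 0 | 0
 1  |  1  |  1  |  0  || 1 | 0
 1  |  1  |  0  |  1  || 0 | 0
 1  |  1  |  0  |  0  || 1 | 0
 1  |  0  |  1  |  1  || 1 | 0
 1  |  0  |  1  |  0  || 0 | 0
 1  |  0  |  0  |  1  || 1 | 0
 1  |  0  |  0  |  0  || 0 | 0
 0  |  1  |  1  |  1  || 1 | 1
 0  |  1  |  1  |  0  || 1 | 0
 0  |  1  |  0  |  1  || 0 | 0
 0  |  1  |  0  |  0  || 1 | 0
 0  |  0  |  1  |  1  || 1 | 0
 0  |  0  |  1  |  0  || 0 | 0
 0  |  0  |  0  |  1  || 1 | 0
 0  |  0  |  0  |  0  || 0 | 0
The columns differ at P_1=1, P_2=1, P_3=1, P_4=0 (φ=1, ψ=0), so they are not equivalent.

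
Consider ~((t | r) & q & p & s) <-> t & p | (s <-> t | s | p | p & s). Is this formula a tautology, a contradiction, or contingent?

p | q | r | s | t || φ
T | T | T | T | T || F
T | T | T | T | F || F
T | T | T | F | T || T
T | T | T | F | F || F
T | T | F | T | T || F
T | T | F | T | F || T
T | T | F | F | T || T
T | T | F | F | F || F
T | F | T | T | T || T
T | F | T | T | F || T
T | F | T | F | T || T
T | F | T | F | F || F
T | F | F | T | T || T
T | F | F | T | F || T
T | F | F | F | T || T
T | F | F | F | F || F
F | T | T | T | T || T
F | T | T | T | F || T
F | T | T | F | T || F
F | T | T | F | F || T
F | T | F | T | T || T
F | T | F | T | F || T
F | T | F | F | T || F
F | T | F | F | F || T
F | F | T | T | T || T
F | F | T | T | F || T
F | F | T | F | T || F
F | F | T | F | F || T
F | F | F | T | T || T
F | F | F | T | F || T
F | F | F | F | T || F
F | F | F | F | F || T
21 of 32 rows are T, so the formula is contingent.

contingent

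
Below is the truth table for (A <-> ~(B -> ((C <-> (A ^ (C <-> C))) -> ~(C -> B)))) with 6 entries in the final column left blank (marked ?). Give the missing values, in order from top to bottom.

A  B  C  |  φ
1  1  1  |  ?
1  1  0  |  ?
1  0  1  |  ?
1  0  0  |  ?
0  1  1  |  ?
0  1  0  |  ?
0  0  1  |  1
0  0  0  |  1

0, 1, 0, 0, 0, 1

Row A=1, B=1, C=1: ~(B -> ((C <-> (A ^ (C <-> C))) -> ~(C -> B))) = 0, so the formula = 0.
Row A=1, B=1, C=0: ~(B -> ((C <-> (A ^ (C <-> C))) -> ~(C -> B))) = 1, so the formula = 1.
Row A=1, B=0, C=1: ~(B -> ((C <-> (A ^ (C <-> C))) -> ~(C -> B))) = 0, so the formula = 0.
Row A=1, B=0, C=0: ~(B -> ((C <-> (A ^ (C <-> C))) -> ~(C -> B))) = 0, so the formula = 0.
Row A=0, B=1, C=1: ~(B -> ((C <-> (A ^ (C <-> C))) -> ~(C -> B))) = 1, so the formula = 0.
Row A=0, B=1, C=0: ~(B -> ((C <-> (A ^ (C <-> C))) -> ~(C -> B))) = 0, so the formula = 1.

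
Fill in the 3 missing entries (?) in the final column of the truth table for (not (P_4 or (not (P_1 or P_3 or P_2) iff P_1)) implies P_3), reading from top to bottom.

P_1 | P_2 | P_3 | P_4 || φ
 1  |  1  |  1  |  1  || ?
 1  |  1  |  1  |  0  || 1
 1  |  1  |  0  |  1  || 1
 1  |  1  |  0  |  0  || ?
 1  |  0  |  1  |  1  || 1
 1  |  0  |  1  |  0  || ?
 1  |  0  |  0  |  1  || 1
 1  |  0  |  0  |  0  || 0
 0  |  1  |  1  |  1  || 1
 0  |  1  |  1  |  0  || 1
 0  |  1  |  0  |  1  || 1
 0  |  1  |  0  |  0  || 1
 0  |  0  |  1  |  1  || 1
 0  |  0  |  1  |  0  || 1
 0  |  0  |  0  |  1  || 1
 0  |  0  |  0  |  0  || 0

1, 0, 1

Row P_1=1, P_2=1, P_3=1, P_4=1: not (P_4 or (not (P_1 or P_3 or P_2) iff P_1)) = 0, so the formula = 1.
Row P_1=1, P_2=1, P_3=0, P_4=0: not (P_4 or (not (P_1 or P_3 or P_2) iff P_1)) = 1, so the formula = 0.
Row P_1=1, P_2=0, P_3=1, P_4=0: not (P_4 or (not (P_1 or P_3 or P_2) iff P_1)) = 1, so the formula = 1.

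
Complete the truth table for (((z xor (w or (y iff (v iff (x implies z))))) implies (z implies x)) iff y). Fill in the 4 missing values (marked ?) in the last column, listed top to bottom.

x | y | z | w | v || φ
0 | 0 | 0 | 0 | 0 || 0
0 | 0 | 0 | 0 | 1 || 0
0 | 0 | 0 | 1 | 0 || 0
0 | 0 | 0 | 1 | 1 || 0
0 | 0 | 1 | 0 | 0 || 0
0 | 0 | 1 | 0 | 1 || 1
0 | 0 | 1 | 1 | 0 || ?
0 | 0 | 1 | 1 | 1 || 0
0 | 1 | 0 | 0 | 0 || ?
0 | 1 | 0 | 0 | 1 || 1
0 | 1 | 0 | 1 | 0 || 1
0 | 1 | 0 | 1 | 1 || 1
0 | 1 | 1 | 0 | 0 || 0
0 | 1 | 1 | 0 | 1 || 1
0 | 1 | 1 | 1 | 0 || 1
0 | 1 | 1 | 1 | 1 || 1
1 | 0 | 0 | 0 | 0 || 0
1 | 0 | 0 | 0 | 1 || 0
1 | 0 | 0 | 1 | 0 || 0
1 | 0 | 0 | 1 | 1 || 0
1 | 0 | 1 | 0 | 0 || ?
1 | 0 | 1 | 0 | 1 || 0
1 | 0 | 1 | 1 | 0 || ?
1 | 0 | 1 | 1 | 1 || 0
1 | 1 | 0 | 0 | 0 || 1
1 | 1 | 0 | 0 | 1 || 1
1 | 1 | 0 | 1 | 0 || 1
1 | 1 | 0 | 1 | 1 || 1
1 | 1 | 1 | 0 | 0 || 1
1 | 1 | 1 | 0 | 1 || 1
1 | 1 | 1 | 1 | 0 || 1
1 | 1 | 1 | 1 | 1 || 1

0, 1, 0, 0

Row x=0, y=0, z=1, w=1, v=0: ((z xor (w or (y iff (v iff (x implies z))))) implies (z implies x)) = 1, so the formula = 0.
Row x=0, y=1, z=0, w=0, v=0: ((z xor (w or (y iff (v iff (x implies z))))) implies (z implies x)) = 1, so the formula = 1.
Row x=1, y=0, z=1, w=0, v=0: ((z xor (w or (y iff (v iff (x implies z))))) implies (z implies x)) = 1, so the formula = 0.
Row x=1, y=0, z=1, w=1, v=0: ((z xor (w or (y iff (v iff (x implies z))))) implies (z implies x)) = 1, so the formula = 0.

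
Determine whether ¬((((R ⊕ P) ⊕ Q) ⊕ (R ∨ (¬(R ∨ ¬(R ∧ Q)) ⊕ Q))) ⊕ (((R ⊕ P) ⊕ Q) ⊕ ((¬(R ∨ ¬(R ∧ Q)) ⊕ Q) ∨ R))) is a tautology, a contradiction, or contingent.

tautology

P | Q | R | (R ⊕ P) | ((R ⊕ P) ⊕ Q) | (R ∧ Q) | ¬(R ∧ Q) | (R ∨ ¬(R ∧ Q)) | ¬(R ∨ ¬(R ∧ Q)) | (¬(R ∨ ¬(R ∧ Q)) ⊕ Q) | (R ∨ (¬(R ∨ ¬(R ∧ Q)) ⊕ Q)) | ((¬(R ∨ ¬(R ∧ Q)) ⊕ Q) ∨ R) | φ
- | - | - | ------- | ------------- | ------- | -------- | -------------- | --------------- | --------------------- | --------------------------- | --------------------------- | -
1 | 1 | 1 |    0    |       1       |    1    |    0     |       1        |        0        |           1           |              1              |              1              | 1
1 | 1 | 0 |    1    |       0       |    0    |    1     |       1        |        0        |           1           |              1              |              1              | 1
1 | 0 | 1 |    0    |       0       |    0    |    1     |       1        |        0        |           0           |              1              |              1              | 1
1 | 0 | 0 |    1    |       1       |    0    |    1     |       1        |        0        |           0           |              0              |              0              | 1
0 | 1 | 1 |    1    |       0       |    1    |    0     |       1        |        0        |           1           |              1              |              1              | 1
0 | 1 | 0 |    0    |       1       |    0    |    1     |       1        |        0        |           1           |              1              |              1              | 1
0 | 0 | 1 |    1    |       1       |    0    |    1     |       1        |        0        |           0           |              1              |              1              | 1
0 | 0 | 0 |    0    |       0       |    0    |    1     |       1        |        0        |           0           |              0              |              0              | 1
Every row is 1, so the formula is a tautology.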